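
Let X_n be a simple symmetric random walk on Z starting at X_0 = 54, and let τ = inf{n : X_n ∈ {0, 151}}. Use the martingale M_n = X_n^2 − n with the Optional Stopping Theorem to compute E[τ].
E[τ] = 5238

M_n = X_n^2 − n is a martingale (since E[X_{n+1}^2 | F_n] = X_n^2 + 1). By OST (τ has finite mean in a bounded region), E[M_τ] = E[M_0] = X_0^2 − 0 = 54^2 = 2916. Also E[M_τ] = E[X_τ^2] − E[τ]. The walk exits at 0 or 151, with P(hit 151 first) = 54/151, so E[X_τ^2] = 151^2 · 54/151 + 0 = 8154. Thus E[τ] = E[X_τ^2] − E[M_τ] = 8154 − 2916 = 5238 = 54(151 − 54) = 5238.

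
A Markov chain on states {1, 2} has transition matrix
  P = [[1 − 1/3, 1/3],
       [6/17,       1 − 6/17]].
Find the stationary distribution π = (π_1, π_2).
π_1 = 18/35, π_2 = 17/35

Solve πP = π with π_1 + π_2 = 1. From πP = π: π_1 · (1 − 1/3) + π_2 · 6/17 = π_1 ⇒ π_2 · 6/17 = π_1 · 1/3 ⇒ π_2/π_1 = (1/3)/(6/17) = 17/18. Together with π_1 + π_2 = 1:
  π_1 = (6/17)/(1/3 + 6/17) = (6/17)/(35/51) = 18/35,
  π_2 = (1/3)/(1/3 + 6/17) = (1/3)/(35/51) = 17/35.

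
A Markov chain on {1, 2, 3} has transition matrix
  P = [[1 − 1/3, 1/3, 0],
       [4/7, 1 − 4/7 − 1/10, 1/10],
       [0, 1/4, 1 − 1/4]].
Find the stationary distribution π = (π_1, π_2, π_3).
π = (60/109, 35/109, 14/109)

This is a birth-death chain on three states, which satisfies detailed balance: π_1 · P_{12} = π_2 · P_{21} and π_2 · P_{23} = π_3 · P_{32}.
From π_1 · 1/3 = π_2 · 4/7: π_2/π_1 = (1/3)/(4/7) = 7/12.
From π_2 · 1/10 = π_3 · 1/4: π_3/π_2 = (1/10)/(1/4) = 2/5.
Take π_1 proportional to 1; then unnormalized π = (1, 7/12, 7/30). Normalize by dividing by the sum 109/60:
  π = (60/109, 35/109, 14/109).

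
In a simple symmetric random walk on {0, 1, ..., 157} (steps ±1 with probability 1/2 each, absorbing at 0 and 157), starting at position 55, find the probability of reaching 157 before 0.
P(hit 157 before 0) = 55/157

Let u_k = P(hit 157 before 0 | start at k). Then u_0 = 0, u_157 = 1, and u_k = u_{k-1}/2 + u_{k+1}/2 for 1 ≤ k ≤ 156. This harmonic recurrence is solved by u_k = k/157, giving u_55 = 55/157.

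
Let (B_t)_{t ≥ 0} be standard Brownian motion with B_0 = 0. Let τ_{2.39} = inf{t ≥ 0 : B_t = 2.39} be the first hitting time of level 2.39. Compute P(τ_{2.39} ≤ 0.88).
P(τ_{2.39} ≤ 0.88) = 2(1 − Φ(2.39/√0.88)) = 2(1 − Φ(2.5477)) ≈ 0.0108

By the reflection principle for standard BM, P(τ_b ≤ t) = 2 · P(B_t ≥ b). Since B_t ~ N(0, t), P(B_t ≥ 2.39) = 1 − Φ(2.39/√t) = 1 − Φ(2.39/√0.88) = 1 − Φ(2.5477) ≈ 0.00542. Doubling: P(τ_{2.39} ≤ 0.88) ≈ 2 · 0.00542 = 0.01084 ≈ 0.0108.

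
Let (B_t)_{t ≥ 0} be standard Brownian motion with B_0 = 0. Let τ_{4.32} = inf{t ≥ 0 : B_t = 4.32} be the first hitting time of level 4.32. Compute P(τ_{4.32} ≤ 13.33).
P(τ_{4.32} ≤ 13.33) = 2(1 − Φ(4.32/√13.33)) = 2(1 − Φ(1.1832)) ≈ 0.2367

By the reflection principle for standard BM, P(τ_b ≤ t) = 2 · P(B_t ≥ b). Since B_t ~ N(0, t), P(B_t ≥ 4.32) = 1 − Φ(4.32/√t) = 1 − Φ(4.32/√13.33) = 1 − Φ(1.1832) ≈ 0.11836. Doubling: P(τ_{4.32} ≤ 13.33) ≈ 2 · 0.11836 = 0.23672 ≈ 0.2367.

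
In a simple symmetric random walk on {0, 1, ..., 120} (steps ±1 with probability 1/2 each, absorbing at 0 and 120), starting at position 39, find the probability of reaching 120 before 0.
P(hit 120 before 0) = 39/120 = 13/40

Let u_k = P(hit 120 before 0 | start at k). Then u_0 = 0, u_120 = 1, and u_k = u_{k-1}/2 + u_{k+1}/2 for 1 ≤ k ≤ 119. This harmonic recurrence is solved by u_k = k/120, giving u_39 = 39/120 = 13/40.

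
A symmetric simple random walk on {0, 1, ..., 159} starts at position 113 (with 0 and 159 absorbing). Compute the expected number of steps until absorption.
E[τ | X_0 = 113] = 5198

Let v_k = E[τ | X_0 = k]. Boundary: v_0 = v_159 = 0. Recurrence: v_k = 1 + (v_{k-1} + v_{k+1})/2 for 1 ≤ k ≤ 158. The particular solution to v_k − (v_{k-1} + v_{k+1})/2 = 1 is v_k = −k^2. Adding homogeneous solution A + B k and matching boundaries gives v_k = k (159 − k). Substituting k = 113: v_113 = 113 · 46 = 5198.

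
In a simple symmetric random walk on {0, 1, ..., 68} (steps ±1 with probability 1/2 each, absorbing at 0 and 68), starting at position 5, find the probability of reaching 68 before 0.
P(hit 68 before 0) = 5/68

Let u_k = P(hit 68 before 0 | start at k). Then u_0 = 0, u_68 = 1, and u_k = u_{k-1}/2 + u_{k+1}/2 for 1 ≤ k ≤ 67. This harmonic recurrence is solved by u_k = k/68, giving u_5 = 5/68.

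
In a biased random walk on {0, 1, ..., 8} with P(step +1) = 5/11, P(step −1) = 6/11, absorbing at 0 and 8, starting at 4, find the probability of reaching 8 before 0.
P(hit 8 before 0) = (1 − (6/5)^4) / (1 − (6/5)^8) = 625/1921

Let u_k denote P(reach 8 before 0 | start at k). Boundary: u_0 = 0, u_8 = 1. Recurrence: u_k = 5/11·u_{k+1} + 6/11·u_{k-1} for 1 ≤ k ≤ 7. Try u_k = A + B·r^k with r = q/p = (6/11)/(5/11) = 6/5. Substitution satisfies the recurrence; boundary conditions give:
  u_k = (1 − r^k) / (1 − r^N) = (1 − (6/5)^4) / (1 − (6/5)^8) = 625/1921.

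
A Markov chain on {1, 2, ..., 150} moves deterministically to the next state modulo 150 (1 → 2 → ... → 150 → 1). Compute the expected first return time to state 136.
E[T_136 | X_0 = 136] = 150

The chain cycles deterministically, so starting at state 136 it returns in exactly 150 steps. Equivalently, the stationary distribution is uniform π_j = 1/150 for every state j, so by Kac's formula E[T_136] = 1/π_136 = 150.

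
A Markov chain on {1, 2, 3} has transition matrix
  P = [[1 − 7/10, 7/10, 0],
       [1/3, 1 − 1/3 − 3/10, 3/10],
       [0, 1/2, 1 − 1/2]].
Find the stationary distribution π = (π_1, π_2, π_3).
π = (25/109, 105/218, 63/218)

This is a birth-death chain on three states, which satisfies detailed balance: π_1 · P_{12} = π_2 · P_{21} and π_2 · P_{23} = π_3 · P_{32}.
From π_1 · 7/10 = π_2 · 1/3: π_2/π_1 = (7/10)/(1/3) = 21/10.
From π_2 · 3/10 = π_3 · 1/2: π_3/π_2 = (3/10)/(1/2) = 3/5.
Take π_1 proportional to 1; then unnormalized π = (1, 21/10, 63/50). Normalize by dividing by the sum 109/25:
  π = (25/109, 105/218, 63/218).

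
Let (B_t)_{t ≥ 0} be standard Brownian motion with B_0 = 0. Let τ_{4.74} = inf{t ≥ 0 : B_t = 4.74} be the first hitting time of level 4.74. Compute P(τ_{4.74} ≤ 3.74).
P(τ_{4.74} ≤ 3.74) = 2(1 − Φ(4.74/√3.74)) = 2(1 − Φ(2.4510)) ≈ 0.0142

By the reflection principle for standard BM, P(τ_b ≤ t) = 2 · P(B_t ≥ b). Since B_t ~ N(0, t), P(B_t ≥ 4.74) = 1 − Φ(4.74/√t) = 1 − Φ(4.74/√3.74) = 1 − Φ(2.4510) ≈ 0.00712. Doubling: P(τ_{4.74} ≤ 3.74) ≈ 2 · 0.00712 = 0.01424 ≈ 0.0142.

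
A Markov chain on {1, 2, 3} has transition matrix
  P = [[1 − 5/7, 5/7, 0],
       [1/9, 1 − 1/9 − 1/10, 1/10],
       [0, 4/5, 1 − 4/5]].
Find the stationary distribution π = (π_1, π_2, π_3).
π = (56/461, 360/461, 45/461)

This is a birth-death chain on three states, which satisfies detailed balance: π_1 · P_{12} = π_2 · P_{21} and π_2 · P_{23} = π_3 · P_{32}.
From π_1 · 5/7 = π_2 · 1/9: π_2/π_1 = (5/7)/(1/9) = 45/7.
From π_2 · 1/10 = π_3 · 4/5: π_3/π_2 = (1/10)/(4/5) = 1/8.
Take π_1 proportional to 1; then unnormalized π = (1, 45/7, 45/56). Normalize by dividing by the sum 461/56:
  π = (56/461, 360/461, 45/461).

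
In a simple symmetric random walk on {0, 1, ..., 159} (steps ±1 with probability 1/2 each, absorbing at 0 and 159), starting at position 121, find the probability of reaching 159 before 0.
P(hit 159 before 0) = 121/159

Let u_k = P(hit 159 before 0 | start at k). Then u_0 = 0, u_159 = 1, and u_k = u_{k-1}/2 + u_{k+1}/2 for 1 ≤ k ≤ 158. This harmonic recurrence is solved by u_k = k/159, giving u_121 = 121/159.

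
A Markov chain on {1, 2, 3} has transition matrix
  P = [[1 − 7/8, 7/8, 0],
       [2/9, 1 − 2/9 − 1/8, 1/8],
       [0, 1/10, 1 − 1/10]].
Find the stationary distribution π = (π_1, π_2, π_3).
π = (64/631, 252/631, 315/631)

This is a birth-death chain on three states, which satisfies detailed balance: π_1 · P_{12} = π_2 · P_{21} and π_2 · P_{23} = π_3 · P_{32}.
From π_1 · 7/8 = π_2 · 2/9: π_2/π_1 = (7/8)/(2/9) = 63/16.
From π_2 · 1/8 = π_3 · 1/10: π_3/π_2 = (1/8)/(1/10) = 5/4.
Take π_1 proportional to 1; then unnormalized π = (1, 63/16, 315/64). Normalize by dividing by the sum 631/64:
  π = (64/631, 252/631, 315/631).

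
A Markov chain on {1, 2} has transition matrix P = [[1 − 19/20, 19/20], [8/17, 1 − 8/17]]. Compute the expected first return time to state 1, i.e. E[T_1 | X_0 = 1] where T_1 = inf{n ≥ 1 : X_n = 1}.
E[T_1 | X_0 = 1] = 1/π_1 = 483/160

For an irreducible recurrent Markov chain with stationary distribution π, E[T_i | X_0 = i] = 1/π_i (Kac's formula). Here π_1 = (8/17)/(19/20 + 8/17) = (8/17)/(483/340) = 160/483, so E[T_1 | X_0 = 1] = 1/π_1 = (19/20 + 8/17)/(8/17) = (483/340)/(8/17) = 483/160.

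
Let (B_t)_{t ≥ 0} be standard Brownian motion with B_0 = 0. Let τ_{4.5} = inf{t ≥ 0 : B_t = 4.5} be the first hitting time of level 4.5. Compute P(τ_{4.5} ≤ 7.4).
P(τ_{4.5} ≤ 7.4) = 2(1 − Φ(4.5/√7.4)) = 2(1 − Φ(1.6542)) ≈ 0.0981

By the reflection principle for standard BM, P(τ_b ≤ t) = 2 · P(B_t ≥ b). Since B_t ~ N(0, t), P(B_t ≥ 4.5) = 1 − Φ(4.5/√t) = 1 − Φ(4.5/√7.4) = 1 − Φ(1.6542) ≈ 0.04904. Doubling: P(τ_{4.5} ≤ 7.4) ≈ 2 · 0.04904 = 0.09808 ≈ 0.0981.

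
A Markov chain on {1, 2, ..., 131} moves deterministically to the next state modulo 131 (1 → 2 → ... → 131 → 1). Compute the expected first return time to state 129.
E[T_129 | X_0 = 129] = 131

The chain cycles deterministically, so starting at state 129 it returns in exactly 131 steps. Equivalently, the stationary distribution is uniform π_j = 1/131 for every state j, so by Kac's formula E[T_129] = 1/π_129 = 131.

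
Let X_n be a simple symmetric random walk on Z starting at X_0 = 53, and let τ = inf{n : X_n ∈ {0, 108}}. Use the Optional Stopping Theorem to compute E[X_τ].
E[X_τ] = 53

X_n is a martingale and τ is a bounded-mean stopping time (indeed τ is finite a.s. with bounded expectation since the walk is in a bounded region). By the OST, E[X_τ] = E[X_0] = 53. Equivalently: E[X_τ] = 108 · P(hit 108 first) + 0 · P(hit 0 first) = 108 · (53/108) = 53.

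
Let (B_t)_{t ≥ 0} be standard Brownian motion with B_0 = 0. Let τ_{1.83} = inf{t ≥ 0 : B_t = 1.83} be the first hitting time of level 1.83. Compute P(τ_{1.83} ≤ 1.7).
P(τ_{1.83} ≤ 1.7) = 2(1 − Φ(1.83/√1.7)) = 2(1 − Φ(1.4035)) ≈ 0.1605

By the reflection principle for standard BM, P(τ_b ≤ t) = 2 · P(B_t ≥ b). Since B_t ~ N(0, t), P(B_t ≥ 1.83) = 1 − Φ(1.83/√t) = 1 − Φ(1.83/√1.7) = 1 − Φ(1.4035) ≈ 0.08023. Doubling: P(τ_{1.83} ≤ 1.7) ≈ 2 · 0.08023 = 0.16046 ≈ 0.1605.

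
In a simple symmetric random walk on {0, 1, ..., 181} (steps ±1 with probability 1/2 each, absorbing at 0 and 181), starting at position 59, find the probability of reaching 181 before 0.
P(hit 181 before 0) = 59/181

Let u_k = P(hit 181 before 0 | start at k). Then u_0 = 0, u_181 = 1, and u_k = u_{k-1}/2 + u_{k+1}/2 for 1 ≤ k ≤ 180. This harmonic recurrence is solved by u_k = k/181, giving u_59 = 59/181.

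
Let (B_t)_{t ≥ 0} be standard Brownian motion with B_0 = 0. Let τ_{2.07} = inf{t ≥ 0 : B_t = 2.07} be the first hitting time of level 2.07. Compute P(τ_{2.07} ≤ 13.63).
P(τ_{2.07} ≤ 13.63) = 2(1 − Φ(2.07/√13.63)) = 2(1 − Φ(0.5607)) ≈ 0.5750

By the reflection principle for standard BM, P(τ_b ≤ t) = 2 · P(B_t ≥ b). Since B_t ~ N(0, t), P(B_t ≥ 2.07) = 1 − Φ(2.07/√t) = 1 − Φ(2.07/√13.63) = 1 − Φ(0.5607) ≈ 0.28750. Doubling: P(τ_{2.07} ≤ 13.63) ≈ 2 · 0.28750 = 0.57500 ≈ 0.5750.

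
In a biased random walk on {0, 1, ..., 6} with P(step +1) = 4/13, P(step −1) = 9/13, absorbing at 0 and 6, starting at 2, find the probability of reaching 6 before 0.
P(hit 6 before 0) = (1 − (9/4)^2) / (1 − (9/4)^6) = 256/8113

Let u_k denote P(reach 6 before 0 | start at k). Boundary: u_0 = 0, u_6 = 1. Recurrence: u_k = 4/13·u_{k+1} + 9/13·u_{k-1} for 1 ≤ k ≤ 5. Try u_k = A + B·r^k with r = q/p = (9/13)/(4/13) = 9/4. Substitution satisfies the recurrence; boundary conditions give:
  u_k = (1 − r^k) / (1 − r^N) = (1 − (9/4)^2) / (1 − (9/4)^6) = 256/8113.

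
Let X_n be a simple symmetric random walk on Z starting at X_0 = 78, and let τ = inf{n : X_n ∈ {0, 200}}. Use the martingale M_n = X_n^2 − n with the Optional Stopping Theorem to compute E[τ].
E[τ] = 9516

M_n = X_n^2 − n is a martingale (since E[X_{n+1}^2 | F_n] = X_n^2 + 1). By OST (τ has finite mean in a bounded region), E[M_τ] = E[M_0] = X_0^2 − 0 = 78^2 = 6084. Also E[M_τ] = E[X_τ^2] − E[τ]. The walk exits at 0 or 200, with P(hit 200 first) = 78/200, so E[X_τ^2] = 200^2 · 78/200 + 0 = 15600. Thus E[τ] = E[X_τ^2] − E[M_τ] = 15600 − 6084 = 9516 = 78(200 − 78) = 9516.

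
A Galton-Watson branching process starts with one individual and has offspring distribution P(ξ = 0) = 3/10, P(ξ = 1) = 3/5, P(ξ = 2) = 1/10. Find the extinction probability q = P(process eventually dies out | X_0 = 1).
q = 1

Mean offspring μ = 0·3/10 + 1·3/5 + 2·1/10 = 4/5 ≤ 1. For μ ≤ 1 with offspring not concentrated at 1, the Galton-Watson process goes extinct almost surely, so q = 1.
(Algebraic check: The pgf is f(s) = 3/10 + 3/5·s + 1/10·s². The extinction probability q is the smallest fixed point of f in [0, 1]. Setting s = f(s):
  1/10·s² + (3/5 − 1)·s + 3/10 = 0
  1/10·s² − (3/10 + 1/10)·s + 3/10 = 0
which factors as (s − 1)·(1/10·s − 3/10) = 0, giving roots s = 1 and s = (3/10)/(1/10) = 3. Since 3 ≥ 1, the smallest root in [0, 1] is s = 1.)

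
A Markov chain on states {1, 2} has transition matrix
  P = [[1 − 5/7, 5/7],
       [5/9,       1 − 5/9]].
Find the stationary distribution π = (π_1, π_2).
π_1 = 7/16, π_2 = 9/16

Solve πP = π with π_1 + π_2 = 1. From πP = π: π_1 · (1 − 5/7) + π_2 · 5/9 = π_1 ⇒ π_2 · 5/9 = π_1 · 5/7 ⇒ π_2/π_1 = (5/7)/(5/9) = 9/7. Together with π_1 + π_2 = 1:
  π_1 = (5/9)/(5/7 + 5/9) = (5/9)/(80/63) = 7/16,
  π_2 = (5/7)/(5/7 + 5/9) = (5/7)/(80/63) = 9/16.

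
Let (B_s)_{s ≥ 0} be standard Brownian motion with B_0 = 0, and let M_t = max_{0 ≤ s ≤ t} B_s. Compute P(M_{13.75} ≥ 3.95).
P(M_{13.75} ≥ 3.95) = 2·P(B_{13.75} ≥ 3.95) = 2(1 − Φ(3.95/√13.75)) ≈ 0.2868

By the reflection principle for Brownian motion, P(M_t ≥ a) = 2 · P(B_t ≥ a) for a ≥ 0. Since B_t ~ N(0, t), P(B_t ≥ 3.95) = 1 − Φ(3.95/√t) = 1 − Φ(3.95/√13.75) = 1 − Φ(1.0652). So
  P(M_{13.75} ≥ 3.95) = 2(1 − Φ(1.0652)) ≈ 0.2868.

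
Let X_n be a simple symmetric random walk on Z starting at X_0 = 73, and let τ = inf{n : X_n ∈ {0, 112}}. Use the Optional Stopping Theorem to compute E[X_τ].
E[X_τ] = 73

X_n is a martingale and τ is a bounded-mean stopping time (indeed τ is finite a.s. with bounded expectation since the walk is in a bounded region). By the OST, E[X_τ] = E[X_0] = 73. Equivalently: E[X_τ] = 112 · P(hit 112 first) + 0 · P(hit 0 first) = 112 · (73/112) = 73.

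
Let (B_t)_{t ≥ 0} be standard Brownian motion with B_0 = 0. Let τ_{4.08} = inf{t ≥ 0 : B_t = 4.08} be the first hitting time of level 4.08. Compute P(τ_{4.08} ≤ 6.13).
P(τ_{4.08} ≤ 6.13) = 2(1 − Φ(4.08/√6.13)) = 2(1 − Φ(1.6479)) ≈ 0.0994

By the reflection principle for standard BM, P(τ_b ≤ t) = 2 · P(B_t ≥ b). Since B_t ~ N(0, t), P(B_t ≥ 4.08) = 1 − Φ(4.08/√t) = 1 − Φ(4.08/√6.13) = 1 − Φ(1.6479) ≈ 0.04969. Doubling: P(τ_{4.08} ≤ 6.13) ≈ 2 · 0.04969 = 0.09938 ≈ 0.0994.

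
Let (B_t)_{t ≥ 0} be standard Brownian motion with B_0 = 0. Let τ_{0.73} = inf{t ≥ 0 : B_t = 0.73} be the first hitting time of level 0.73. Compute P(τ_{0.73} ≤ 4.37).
P(τ_{0.73} ≤ 4.37) = 2(1 − Φ(0.73/√4.37)) = 2(1 − Φ(0.3492)) ≈ 0.7269

By the reflection principle for standard BM, P(τ_b ≤ t) = 2 · P(B_t ≥ b). Since B_t ~ N(0, t), P(B_t ≥ 0.73) = 1 − Φ(0.73/√t) = 1 − Φ(0.73/√4.37) = 1 − Φ(0.3492) ≈ 0.36347. Doubling: P(τ_{0.73} ≤ 4.37) ≈ 2 · 0.36347 = 0.72694 ≈ 0.7269.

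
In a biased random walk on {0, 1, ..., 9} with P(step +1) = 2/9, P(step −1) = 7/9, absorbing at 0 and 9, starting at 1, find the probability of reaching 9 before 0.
P(hit 9 before 0) = (1 − (7/2)^1) / (1 − (7/2)^9) = 256/8070619

Let u_k denote P(reach 9 before 0 | start at k). Boundary: u_0 = 0, u_9 = 1. Recurrence: u_k = 2/9·u_{k+1} + 7/9·u_{k-1} for 1 ≤ k ≤ 8. Try u_k = A + B·r^k with r = q/p = (7/9)/(2/9) = 7/2. Substitution satisfies the recurrence; boundary conditions give:
  u_k = (1 − r^k) / (1 − r^N) = (1 − (7/2)^1) / (1 − (7/2)^9) = 256/8070619.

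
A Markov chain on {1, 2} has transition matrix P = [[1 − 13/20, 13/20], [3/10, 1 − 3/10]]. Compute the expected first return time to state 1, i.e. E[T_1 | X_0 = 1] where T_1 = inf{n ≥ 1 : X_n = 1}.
E[T_1 | X_0 = 1] = 1/π_1 = 19/6

For an irreducible recurrent Markov chain with stationary distribution π, E[T_i | X_0 = i] = 1/π_i (Kac's formula). Here π_1 = (3/10)/(13/20 + 3/10) = (3/10)/(19/20) = 6/19, so E[T_1 | X_0 = 1] = 1/π_1 = (13/20 + 3/10)/(3/10) = (19/20)/(3/10) = 19/6.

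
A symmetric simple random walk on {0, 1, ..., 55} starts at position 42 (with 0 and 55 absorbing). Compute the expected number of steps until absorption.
E[τ | X_0 = 42] = 546

Let v_k = E[τ | X_0 = k]. Boundary: v_0 = v_55 = 0. Recurrence: v_k = 1 + (v_{k-1} + v_{k+1})/2 for 1 ≤ k ≤ 54. The particular solution to v_k − (v_{k-1} + v_{k+1})/2 = 1 is v_k = −k^2. Adding homogeneous solution A + B k and matching boundaries gives v_k = k (55 − k). Substituting k = 42: v_42 = 42 · 13 = 546.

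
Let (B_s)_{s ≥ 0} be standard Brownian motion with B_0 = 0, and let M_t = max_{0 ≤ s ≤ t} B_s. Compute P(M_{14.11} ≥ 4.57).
P(M_{14.11} ≥ 4.57) = 2·P(B_{14.11} ≥ 4.57) = 2(1 − Φ(4.57/√14.11)) ≈ 0.2238

By the reflection principle for Brownian motion, P(M_t ≥ a) = 2 · P(B_t ≥ a) for a ≥ 0. Since B_t ~ N(0, t), P(B_t ≥ 4.57) = 1 − Φ(4.57/√t) = 1 − Φ(4.57/√14.11) = 1 − Φ(1.2166). So
  P(M_{14.11} ≥ 4.57) = 2(1 − Φ(1.2166)) ≈ 0.2238.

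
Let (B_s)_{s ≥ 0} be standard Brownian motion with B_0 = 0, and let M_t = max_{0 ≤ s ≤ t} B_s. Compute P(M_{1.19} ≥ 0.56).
P(M_{1.19} ≥ 0.56) = 2·P(B_{1.19} ≥ 0.56) = 2(1 − Φ(0.56/√1.19)) ≈ 0.6077

By the reflection principle for Brownian motion, P(M_t ≥ a) = 2 · P(B_t ≥ a) for a ≥ 0. Since B_t ~ N(0, t), P(B_t ≥ 0.56) = 1 − Φ(0.56/√t) = 1 − Φ(0.56/√1.19) = 1 − Φ(0.5134). So
  P(M_{1.19} ≥ 0.56) = 2(1 − Φ(0.5134)) ≈ 0.6077.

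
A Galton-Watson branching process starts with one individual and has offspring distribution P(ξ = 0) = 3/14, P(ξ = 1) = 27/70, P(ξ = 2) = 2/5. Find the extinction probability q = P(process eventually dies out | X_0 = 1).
q = 15/28

The pgf is f(s) = 3/14 + 27/70·s + 2/5·s². The extinction probability q is the smallest fixed point of f in [0, 1]. Setting s = f(s):
  2/5·s² + (27/70 − 1)·s + 3/14 = 0
  2/5·s² − (3/14 + 2/5)·s + 3/14 = 0
which factors as (s − 1)·(2/5·s − 3/14) = 0, giving roots s = 1 and s = (3/14)/(2/5) = 15/28.
Mean offspring μ = 27/70 + 2·2/5 = 83/70 > 1 (supercritical), so q < 1. The extinction probability is the smaller root: q = (3/14)/(2/5) = 15/28.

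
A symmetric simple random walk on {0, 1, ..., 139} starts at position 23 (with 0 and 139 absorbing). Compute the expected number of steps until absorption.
E[τ | X_0 = 23] = 2668

Let v_k = E[τ | X_0 = k]. Boundary: v_0 = v_139 = 0. Recurrence: v_k = 1 + (v_{k-1} + v_{k+1})/2 for 1 ≤ k ≤ 138. The particular solution to v_k − (v_{k-1} + v_{k+1})/2 = 1 is v_k = −k^2. Adding homogeneous solution A + B k and matching boundaries gives v_k = k (139 − k). Substituting k = 23: v_23 = 23 · 116 = 2668.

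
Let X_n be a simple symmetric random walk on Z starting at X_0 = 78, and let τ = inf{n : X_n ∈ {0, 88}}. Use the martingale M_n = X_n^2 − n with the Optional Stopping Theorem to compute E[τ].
E[τ] = 780

M_n = X_n^2 − n is a martingale (since E[X_{n+1}^2 | F_n] = X_n^2 + 1). By OST (τ has finite mean in a bounded region), E[M_τ] = E[M_0] = X_0^2 − 0 = 78^2 = 6084. Also E[M_τ] = E[X_τ^2] − E[τ]. The walk exits at 0 or 88, with P(hit 88 first) = 78/88, so E[X_τ^2] = 88^2 · 78/88 + 0 = 6864. Thus E[τ] = E[X_τ^2] − E[M_τ] = 6864 − 6084 = 780 = 78(88 − 78) = 780.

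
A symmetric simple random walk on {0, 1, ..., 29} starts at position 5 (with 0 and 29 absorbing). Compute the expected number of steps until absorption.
E[τ | X_0 = 5] = 120

Let v_k = E[τ | X_0 = k]. Boundary: v_0 = v_29 = 0. Recurrence: v_k = 1 + (v_{k-1} + v_{k+1})/2 for 1 ≤ k ≤ 28. The particular solution to v_k − (v_{k-1} + v_{k+1})/2 = 1 is v_k = −k^2. Adding homogeneous solution A + B k and matching boundaries gives v_k = k (29 − k). Substituting k = 5: v_5 = 5 · 24 = 120.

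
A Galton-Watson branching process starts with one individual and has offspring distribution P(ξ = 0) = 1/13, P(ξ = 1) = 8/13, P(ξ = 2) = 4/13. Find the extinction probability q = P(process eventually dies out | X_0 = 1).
q = 1/4

The pgf is f(s) = 1/13 + 8/13·s + 4/13·s². The extinction probability q is the smallest fixed point of f in [0, 1]. Setting s = f(s):
  4/13·s² + (8/13 − 1)·s + 1/13 = 0
  4/13·s² − (1/13 + 4/13)·s + 1/13 = 0
which factors as (s − 1)·(4/13·s − 1/13) = 0, giving roots s = 1 and s = (1/13)/(4/13) = 1/4.
Mean offspring μ = 8/13 + 2·4/13 = 16/13 > 1 (supercritical), so q < 1. The extinction probability is the smaller root: q = (1/13)/(4/13) = 1/4.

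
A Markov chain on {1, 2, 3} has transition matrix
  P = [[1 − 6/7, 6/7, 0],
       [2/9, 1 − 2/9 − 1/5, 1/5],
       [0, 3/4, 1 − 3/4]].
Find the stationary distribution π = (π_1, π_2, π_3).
π = (35/206, 135/206, 18/103)

This is a birth-death chain on three states, which satisfies detailed balance: π_1 · P_{12} = π_2 · P_{21} and π_2 · P_{23} = π_3 · P_{32}.
From π_1 · 6/7 = π_2 · 2/9: π_2/π_1 = (6/7)/(2/9) = 27/7.
From π_2 · 1/5 = π_3 · 3/4: π_3/π_2 = (1/5)/(3/4) = 4/15.
Take π_1 proportional to 1; then unnormalized π = (1, 27/7, 36/35). Normalize by dividing by the sum 206/35:
  π = (35/206, 135/206, 18/103).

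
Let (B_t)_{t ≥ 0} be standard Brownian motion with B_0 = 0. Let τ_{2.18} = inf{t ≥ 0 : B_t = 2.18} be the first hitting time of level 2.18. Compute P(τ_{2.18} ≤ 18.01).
P(τ_{2.18} ≤ 18.01) = 2(1 − Φ(2.18/√18.01)) = 2(1 − Φ(0.5137)) ≈ 0.6075

By the reflection principle for standard BM, P(τ_b ≤ t) = 2 · P(B_t ≥ b). Since B_t ~ N(0, t), P(B_t ≥ 2.18) = 1 − Φ(2.18/√t) = 1 − Φ(2.18/√18.01) = 1 − Φ(0.5137) ≈ 0.30373. Doubling: P(τ_{2.18} ≤ 18.01) ≈ 2 · 0.30373 = 0.60746 ≈ 0.6075.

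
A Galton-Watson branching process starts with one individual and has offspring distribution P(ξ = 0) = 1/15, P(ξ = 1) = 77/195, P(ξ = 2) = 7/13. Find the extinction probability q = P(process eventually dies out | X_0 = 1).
q = 13/105

The pgf is f(s) = 1/15 + 77/195·s + 7/13·s². The extinction probability q is the smallest fixed point of f in [0, 1]. Setting s = f(s):
  7/13·s² + (77/195 − 1)·s + 1/15 = 0
  7/13·s² − (1/15 + 7/13)·s + 1/15 = 0
which factors as (s − 1)·(7/13·s − 1/15) = 0, giving roots s = 1 and s = (1/15)/(7/13) = 13/105.
Mean offspring μ = 77/195 + 2·7/13 = 287/195 > 1 (supercritical), so q < 1. The extinction probability is the smaller root: q = (1/15)/(7/13) = 13/105.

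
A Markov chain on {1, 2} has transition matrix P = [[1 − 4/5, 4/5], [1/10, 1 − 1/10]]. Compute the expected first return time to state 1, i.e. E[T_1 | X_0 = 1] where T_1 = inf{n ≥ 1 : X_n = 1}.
E[T_1 | X_0 = 1] = 1/π_1 = 9

For an irreducible recurrent Markov chain with stationary distribution π, E[T_i | X_0 = i] = 1/π_i (Kac's formula). Here π_1 = (1/10)/(4/5 + 1/10) = (1/10)/(9/10) = 1/9, so E[T_1 | X_0 = 1] = 1/π_1 = (4/5 + 1/10)/(1/10) = (9/10)/(1/10) = 9.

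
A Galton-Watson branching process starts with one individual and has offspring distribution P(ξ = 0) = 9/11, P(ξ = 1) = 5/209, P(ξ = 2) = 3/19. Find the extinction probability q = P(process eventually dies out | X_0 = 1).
q = 1

Mean offspring μ = 0·9/11 + 1·5/209 + 2·3/19 = 71/209 ≤ 1. For μ ≤ 1 with offspring not concentrated at 1, the Galton-Watson process goes extinct almost surely, so q = 1.
(Algebraic check: The pgf is f(s) = 9/11 + 5/209·s + 3/19·s². The extinction probability q is the smallest fixed point of f in [0, 1]. Setting s = f(s):
  3/19·s² + (5/209 − 1)·s + 9/11 = 0
  3/19·s² − (9/11 + 3/19)·s + 9/11 = 0
which factors as (s − 1)·(3/19·s − 9/11) = 0, giving roots s = 1 and s = (9/11)/(3/19) = 57/11. Since 57/11 ≥ 1, the smallest root in [0, 1] is s = 1.)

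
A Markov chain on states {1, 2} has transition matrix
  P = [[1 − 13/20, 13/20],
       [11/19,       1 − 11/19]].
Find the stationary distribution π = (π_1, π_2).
π_1 = 220/467, π_2 = 247/467

Solve πP = π with π_1 + π_2 = 1. From πP = π: π_1 · (1 − 13/20) + π_2 · 11/19 = π_1 ⇒ π_2 · 11/19 = π_1 · 13/20 ⇒ π_2/π_1 = (13/20)/(11/19) = 247/220. Together with π_1 + π_2 = 1:
  π_1 = (11/19)/(13/20 + 11/19) = (11/19)/(467/380) = 220/467,
  π_2 = (13/20)/(13/20 + 11/19) = (13/20)/(467/380) = 247/467.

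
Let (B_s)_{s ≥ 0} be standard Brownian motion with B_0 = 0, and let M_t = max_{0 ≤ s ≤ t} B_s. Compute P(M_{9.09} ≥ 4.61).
P(M_{9.09} ≥ 4.61) = 2·P(B_{9.09} ≥ 4.61) = 2(1 − Φ(4.61/√9.09)) ≈ 0.1263

By the reflection principle for Brownian motion, P(M_t ≥ a) = 2 · P(B_t ≥ a) for a ≥ 0. Since B_t ~ N(0, t), P(B_t ≥ 4.61) = 1 − Φ(4.61/√t) = 1 − Φ(4.61/√9.09) = 1 − Φ(1.5290). So
  P(M_{9.09} ≥ 4.61) = 2(1 − Φ(1.5290)) ≈ 0.1263.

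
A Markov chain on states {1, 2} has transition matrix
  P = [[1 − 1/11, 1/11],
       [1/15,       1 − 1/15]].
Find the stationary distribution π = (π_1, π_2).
π_1 = 11/26, π_2 = 15/26

Solve πP = π with π_1 + π_2 = 1. From πP = π: π_1 · (1 − 1/11) + π_2 · 1/15 = π_1 ⇒ π_2 · 1/15 = π_1 · 1/11 ⇒ π_2/π_1 = (1/11)/(1/15) = 15/11. Together with π_1 + π_2 = 1:
  π_1 = (1/15)/(1/11 + 1/15) = (1/15)/(26/165) = 11/26,
  π_2 = (1/11)/(1/11 + 1/15) = (1/11)/(26/165) = 15/26.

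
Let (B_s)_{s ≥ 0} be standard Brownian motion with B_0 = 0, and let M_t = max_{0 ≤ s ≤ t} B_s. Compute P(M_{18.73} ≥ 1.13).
P(M_{18.73} ≥ 1.13) = 2·P(B_{18.73} ≥ 1.13) = 2(1 − Φ(1.13/√18.73)) ≈ 0.7940

By the reflection principle for Brownian motion, P(M_t ≥ a) = 2 · P(B_t ≥ a) for a ≥ 0. Since B_t ~ N(0, t), P(B_t ≥ 1.13) = 1 − Φ(1.13/√t) = 1 − Φ(1.13/√18.73) = 1 − Φ(0.2611). So
  P(M_{18.73} ≥ 1.13) = 2(1 − Φ(0.2611)) ≈ 0.7940.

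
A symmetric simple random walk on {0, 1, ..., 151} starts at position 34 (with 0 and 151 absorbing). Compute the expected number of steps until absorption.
E[τ | X_0 = 34] = 3978

Let v_k = E[τ | X_0 = k]. Boundary: v_0 = v_151 = 0. Recurrence: v_k = 1 + (v_{k-1} + v_{k+1})/2 for 1 ≤ k ≤ 150. The particular solution to v_k − (v_{k-1} + v_{k+1})/2 = 1 is v_k = −k^2. Adding homogeneous solution A + B k and matching boundaries gives v_k = k (151 − k). Substituting k = 34: v_34 = 34 · 117 = 3978.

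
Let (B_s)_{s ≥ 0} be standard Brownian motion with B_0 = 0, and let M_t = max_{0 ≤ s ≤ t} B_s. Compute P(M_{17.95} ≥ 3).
P(M_{17.95} ≥ 3) = 2·P(B_{17.95} ≥ 3) = 2(1 − Φ(3/√17.95)) ≈ 0.4789

By the reflection principle for Brownian motion, P(M_t ≥ a) = 2 · P(B_t ≥ a) for a ≥ 0. Since B_t ~ N(0, t), P(B_t ≥ 3) = 1 − Φ(3/√t) = 1 − Φ(3/√17.95) = 1 − Φ(0.7081). So
  P(M_{17.95} ≥ 3) = 2(1 − Φ(0.7081)) ≈ 0.4789.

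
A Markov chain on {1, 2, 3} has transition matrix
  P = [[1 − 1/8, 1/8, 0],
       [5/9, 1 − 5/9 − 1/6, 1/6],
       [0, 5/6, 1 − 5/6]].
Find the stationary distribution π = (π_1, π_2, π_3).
π = (100/127, 45/254, 9/254)

This is a birth-death chain on three states, which satisfies detailed balance: π_1 · P_{12} = π_2 · P_{21} and π_2 · P_{23} = π_3 · P_{32}.
From π_1 · 1/8 = π_2 · 5/9: π_2/π_1 = (1/8)/(5/9) = 9/40.
From π_2 · 1/6 = π_3 · 5/6: π_3/π_2 = (1/6)/(5/6) = 1/5.
Take π_1 proportional to 1; then unnormalized π = (1, 9/40, 9/200). Normalize by dividing by the sum 127/100:
  π = (100/127, 45/254, 9/254).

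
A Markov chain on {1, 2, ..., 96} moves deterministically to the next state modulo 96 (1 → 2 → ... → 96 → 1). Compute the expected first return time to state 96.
E[T_96 | X_0 = 96] = 96

The chain cycles deterministically, so starting at state 96 it returns in exactly 96 steps. Equivalently, the stationary distribution is uniform π_j = 1/96 for every state j, so by Kac's formula E[T_96] = 1/π_96 = 96.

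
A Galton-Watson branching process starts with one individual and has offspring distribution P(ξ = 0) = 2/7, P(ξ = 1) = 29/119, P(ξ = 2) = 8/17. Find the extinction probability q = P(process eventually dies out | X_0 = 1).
q = 17/28

The pgf is f(s) = 2/7 + 29/119·s + 8/17·s². The extinction probability q is the smallest fixed point of f in [0, 1]. Setting s = f(s):
  8/17·s² + (29/119 − 1)·s + 2/7 = 0
  8/17·s² − (2/7 + 8/17)·s + 2/7 = 0
which factors as (s − 1)·(8/17·s − 2/7) = 0, giving roots s = 1 and s = (2/7)/(8/17) = 17/28.
Mean offspring μ = 29/119 + 2·8/17 = 141/119 > 1 (supercritical), so q < 1. The extinction probability is the smaller root: q = (2/7)/(8/17) = 17/28.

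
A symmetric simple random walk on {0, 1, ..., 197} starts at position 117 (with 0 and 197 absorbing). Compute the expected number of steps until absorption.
E[τ | X_0 = 117] = 9360

Let v_k = E[τ | X_0 = k]. Boundary: v_0 = v_197 = 0. Recurrence: v_k = 1 + (v_{k-1} + v_{k+1})/2 for 1 ≤ k ≤ 196. The particular solution to v_k − (v_{k-1} + v_{k+1})/2 = 1 is v_k = −k^2. Adding homogeneous solution A + B k and matching boundaries gives v_k = k (197 − k). Substituting k = 117: v_117 = 117 · 80 = 9360.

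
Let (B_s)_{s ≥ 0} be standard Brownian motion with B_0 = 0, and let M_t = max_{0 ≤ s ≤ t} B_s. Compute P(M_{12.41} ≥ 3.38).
P(M_{12.41} ≥ 3.38) = 2·P(B_{12.41} ≥ 3.38) = 2(1 − Φ(3.38/√12.41)) ≈ 0.3373

By the reflection principle for Brownian motion, P(M_t ≥ a) = 2 · P(B_t ≥ a) for a ≥ 0. Since B_t ~ N(0, t), P(B_t ≥ 3.38) = 1 − Φ(3.38/√t) = 1 − Φ(3.38/√12.41) = 1 − Φ(0.9595). So
  P(M_{12.41} ≥ 3.38) = 2(1 − Φ(0.9595)) ≈ 0.3373.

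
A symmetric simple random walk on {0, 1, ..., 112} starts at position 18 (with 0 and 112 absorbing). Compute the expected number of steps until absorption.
E[τ | X_0 = 18] = 1692

Let v_k = E[τ | X_0 = k]. Boundary: v_0 = v_112 = 0. Recurrence: v_k = 1 + (v_{k-1} + v_{k+1})/2 for 1 ≤ k ≤ 111. The particular solution to v_k − (v_{k-1} + v_{k+1})/2 = 1 is v_k = −k^2. Adding homogeneous solution A + B k and matching boundaries gives v_k = k (112 − k). Substituting k = 18: v_18 = 18 · 94 = 1692.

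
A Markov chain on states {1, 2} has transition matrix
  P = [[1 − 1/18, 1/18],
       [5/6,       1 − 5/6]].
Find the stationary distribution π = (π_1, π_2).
π_1 = 15/16, π_2 = 1/16

Solve πP = π with π_1 + π_2 = 1. From πP = π: π_1 · (1 − 1/18) + π_2 · 5/6 = π_1 ⇒ π_2 · 5/6 = π_1 · 1/18 ⇒ π_2/π_1 = (1/18)/(5/6) = 1/15. Together with π_1 + π_2 = 1:
  π_1 = (5/6)/(1/18 + 5/6) = (5/6)/(8/9) = 15/16,
  π_2 = (1/18)/(1/18 + 5/6) = (1/18)/(8/9) = 1/16.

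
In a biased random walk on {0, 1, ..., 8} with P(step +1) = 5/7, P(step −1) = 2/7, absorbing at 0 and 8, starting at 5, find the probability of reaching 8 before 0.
P(hit 8 before 0) = (1 − (2/5)^5) / (1 − (2/5)^8) = 128875/130123

Let u_k denote P(reach 8 before 0 | start at k). Boundary: u_0 = 0, u_8 = 1. Recurrence: u_k = 5/7·u_{k+1} + 2/7·u_{k-1} for 1 ≤ k ≤ 7. Try u_k = A + B·r^k with r = q/p = (2/7)/(5/7) = 2/5. Substitution satisfies the recurrence; boundary conditions give:
  u_k = (1 − r^k) / (1 − r^N) = (1 − (2/5)^5) / (1 − (2/5)^8) = 128875/130123.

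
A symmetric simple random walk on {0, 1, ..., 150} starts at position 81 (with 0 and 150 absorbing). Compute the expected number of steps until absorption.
E[τ | X_0 = 81] = 5589

Let v_k = E[τ | X_0 = k]. Boundary: v_0 = v_150 = 0. Recurrence: v_k = 1 + (v_{k-1} + v_{k+1})/2 for 1 ≤ k ≤ 149. The particular solution to v_k − (v_{k-1} + v_{k+1})/2 = 1 is v_k = −k^2. Adding homogeneous solution A + B k and matching boundaries gives v_k = k (150 − k). Substituting k = 81: v_81 = 81 · 69 = 5589.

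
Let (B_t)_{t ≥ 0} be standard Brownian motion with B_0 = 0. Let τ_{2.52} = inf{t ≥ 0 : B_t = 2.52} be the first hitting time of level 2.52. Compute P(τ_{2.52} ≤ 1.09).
P(τ_{2.52} ≤ 1.09) = 2(1 − Φ(2.52/√1.09)) = 2(1 − Φ(2.4137)) ≈ 0.0158

By the reflection principle for standard BM, P(τ_b ≤ t) = 2 · P(B_t ≥ b). Since B_t ~ N(0, t), P(B_t ≥ 2.52) = 1 − Φ(2.52/√t) = 1 − Φ(2.52/√1.09) = 1 − Φ(2.4137) ≈ 0.00790. Doubling: P(τ_{2.52} ≤ 1.09) ≈ 2 · 0.00790 = 0.01580 ≈ 0.0158.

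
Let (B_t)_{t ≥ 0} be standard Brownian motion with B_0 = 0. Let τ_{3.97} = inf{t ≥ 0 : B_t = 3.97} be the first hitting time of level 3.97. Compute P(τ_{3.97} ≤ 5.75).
P(τ_{3.97} ≤ 5.75) = 2(1 − Φ(3.97/√5.75)) = 2(1 − Φ(1.6556)) ≈ 0.0978

By the reflection principle for standard BM, P(τ_b ≤ t) = 2 · P(B_t ≥ b). Since B_t ~ N(0, t), P(B_t ≥ 3.97) = 1 − Φ(3.97/√t) = 1 − Φ(3.97/√5.75) = 1 − Φ(1.6556) ≈ 0.04890. Doubling: P(τ_{3.97} ≤ 5.75) ≈ 2 · 0.04890 = 0.09780 ≈ 0.0978.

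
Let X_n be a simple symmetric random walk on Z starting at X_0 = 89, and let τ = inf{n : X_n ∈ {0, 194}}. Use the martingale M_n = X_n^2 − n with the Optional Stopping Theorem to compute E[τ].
E[τ] = 9345

M_n = X_n^2 − n is a martingale (since E[X_{n+1}^2 | F_n] = X_n^2 + 1). By OST (τ has finite mean in a bounded region), E[M_τ] = E[M_0] = X_0^2 − 0 = 89^2 = 7921. Also E[M_τ] = E[X_τ^2] − E[τ]. The walk exits at 0 or 194, with P(hit 194 first) = 89/194, so E[X_τ^2] = 194^2 · 89/194 + 0 = 17266. Thus E[τ] = E[X_τ^2] − E[M_τ] = 17266 − 7921 = 9345 = 89(194 − 89) = 9345.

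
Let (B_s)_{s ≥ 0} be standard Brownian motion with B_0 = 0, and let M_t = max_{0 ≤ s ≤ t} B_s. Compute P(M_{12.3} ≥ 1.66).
P(M_{12.3} ≥ 1.66) = 2·P(B_{12.3} ≥ 1.66) = 2(1 − Φ(1.66/√12.3)) ≈ 0.6360

By the reflection principle for Brownian motion, P(M_t ≥ a) = 2 · P(B_t ≥ a) for a ≥ 0. Since B_t ~ N(0, t), P(B_t ≥ 1.66) = 1 − Φ(1.66/√t) = 1 − Φ(1.66/√12.3) = 1 − Φ(0.4733). So
  P(M_{12.3} ≥ 1.66) = 2(1 − Φ(0.4733)) ≈ 0.6360.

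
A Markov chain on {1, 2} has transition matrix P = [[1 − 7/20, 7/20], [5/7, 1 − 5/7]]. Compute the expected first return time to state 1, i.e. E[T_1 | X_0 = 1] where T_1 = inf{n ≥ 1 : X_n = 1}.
E[T_1 | X_0 = 1] = 1/π_1 = 149/100

For an irreducible recurrent Markov chain with stationary distribution π, E[T_i | X_0 = i] = 1/π_i (Kac's formula). Here π_1 = (5/7)/(7/20 + 5/7) = (5/7)/(149/140) = 100/149, so E[T_1 | X_0 = 1] = 1/π_1 = (7/20 + 5/7)/(5/7) = (149/140)/(5/7) = 149/100.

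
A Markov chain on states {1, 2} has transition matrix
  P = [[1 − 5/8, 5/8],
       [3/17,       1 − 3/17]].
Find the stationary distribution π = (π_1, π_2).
π_1 = 24/109, π_2 = 85/109

Solve πP = π with π_1 + π_2 = 1. From πP = π: π_1 · (1 − 5/8) + π_2 · 3/17 = π_1 ⇒ π_2 · 3/17 = π_1 · 5/8 ⇒ π_2/π_1 = (5/8)/(3/17) = 85/24. Together with π_1 + π_2 = 1:
  π_1 = (3/17)/(5/8 + 3/17) = (3/17)/(109/136) = 24/109,
  π_2 = (5/8)/(5/8 + 3/17) = (5/8)/(109/136) = 85/109.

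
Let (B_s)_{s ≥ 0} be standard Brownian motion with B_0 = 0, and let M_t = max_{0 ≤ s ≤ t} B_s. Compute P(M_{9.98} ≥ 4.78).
P(M_{9.98} ≥ 4.78) = 2·P(B_{9.98} ≥ 4.78) = 2(1 − Φ(4.78/√9.98)) ≈ 0.1303

By the reflection principle for Brownian motion, P(M_t ≥ a) = 2 · P(B_t ≥ a) for a ≥ 0. Since B_t ~ N(0, t), P(B_t ≥ 4.78) = 1 − Φ(4.78/√t) = 1 − Φ(4.78/√9.98) = 1 − Φ(1.5131). So
  P(M_{9.98} ≥ 4.78) = 2(1 − Φ(1.5131)) ≈ 0.1303.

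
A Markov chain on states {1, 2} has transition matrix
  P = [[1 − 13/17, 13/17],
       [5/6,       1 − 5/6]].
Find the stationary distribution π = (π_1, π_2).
π_1 = 85/163, π_2 = 78/163

Solve πP = π with π_1 + π_2 = 1. From πP = π: π_1 · (1 − 13/17) + π_2 · 5/6 = π_1 ⇒ π_2 · 5/6 = π_1 · 13/17 ⇒ π_2/π_1 = (13/17)/(5/6) = 78/85. Together with π_1 + π_2 = 1:
  π_1 = (5/6)/(13/17 + 5/6) = (5/6)/(163/102) = 85/163,
  π_2 = (13/17)/(13/17 + 5/6) = (13/17)/(163/102) = 78/163.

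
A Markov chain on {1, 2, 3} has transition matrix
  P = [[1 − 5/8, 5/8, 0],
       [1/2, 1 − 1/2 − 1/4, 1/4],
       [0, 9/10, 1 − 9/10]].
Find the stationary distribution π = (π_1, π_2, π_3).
π = (72/187, 90/187, 25/187)

This is a birth-death chain on three states, which satisfies detailed balance: π_1 · P_{12} = π_2 · P_{21} and π_2 · P_{23} = π_3 · P_{32}.
From π_1 · 5/8 = π_2 · 1/2: π_2/π_1 = (5/8)/(1/2) = 5/4.
From π_2 · 1/4 = π_3 · 9/10: π_3/π_2 = (1/4)/(9/10) = 5/18.
Take π_1 proportional to 1; then unnormalized π = (1, 5/4, 25/72). Normalize by dividing by the sum 187/72:
  π = (72/187, 90/187, 25/187).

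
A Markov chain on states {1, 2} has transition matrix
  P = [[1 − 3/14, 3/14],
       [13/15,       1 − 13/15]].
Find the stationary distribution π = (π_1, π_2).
π_1 = 182/227, π_2 = 45/227

Solve πP = π with π_1 + π_2 = 1. From πP = π: π_1 · (1 − 3/14) + π_2 · 13/15 = π_1 ⇒ π_2 · 13/15 = π_1 · 3/14 ⇒ π_2/π_1 = (3/14)/(13/15) = 45/182. Together with π_1 + π_2 = 1:
  π_1 = (13/15)/(3/14 + 13/15) = (13/15)/(227/210) = 182/227,
  π_2 = (3/14)/(3/14 + 13/15) = (3/14)/(227/210) = 45/227.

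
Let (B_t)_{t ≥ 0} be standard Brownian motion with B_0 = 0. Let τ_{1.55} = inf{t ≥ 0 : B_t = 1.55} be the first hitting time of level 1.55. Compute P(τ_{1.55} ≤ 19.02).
P(τ_{1.55} ≤ 19.02) = 2(1 − Φ(1.55/√19.02)) = 2(1 − Φ(0.3554)) ≈ 0.7223

By the reflection principle for standard BM, P(τ_b ≤ t) = 2 · P(B_t ≥ b). Since B_t ~ N(0, t), P(B_t ≥ 1.55) = 1 − Φ(1.55/√t) = 1 − Φ(1.55/√19.02) = 1 − Φ(0.3554) ≈ 0.36114. Doubling: P(τ_{1.55} ≤ 19.02) ≈ 2 · 0.36114 = 0.72228 ≈ 0.7223.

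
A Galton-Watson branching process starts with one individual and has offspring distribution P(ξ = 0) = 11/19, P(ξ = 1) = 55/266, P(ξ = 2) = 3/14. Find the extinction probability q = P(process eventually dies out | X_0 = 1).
q = 1

Mean offspring μ = 0·11/19 + 1·55/266 + 2·3/14 = 169/266 ≤ 1. For μ ≤ 1 with offspring not concentrated at 1, the Galton-Watson process goes extinct almost surely, so q = 1.
(Algebraic check: The pgf is f(s) = 11/19 + 55/266·s + 3/14·s². The extinction probability q is the smallest fixed point of f in [0, 1]. Setting s = f(s):
  3/14·s² + (55/266 − 1)·s + 11/19 = 0
  3/14·s² − (11/19 + 3/14)·s + 11/19 = 0
which factors as (s − 1)·(3/14·s − 11/19) = 0, giving roots s = 1 and s = (11/19)/(3/14) = 154/57. Since 154/57 ≥ 1, the smallest root in [0, 1] is s = 1.)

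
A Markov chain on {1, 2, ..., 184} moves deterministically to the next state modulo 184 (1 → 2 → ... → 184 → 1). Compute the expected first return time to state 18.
E[T_18 | X_0 = 18] = 184

The chain cycles deterministically, so starting at state 18 it returns in exactly 184 steps. Equivalently, the stationary distribution is uniform π_j = 1/184 for every state j, so by Kac's formula E[T_18] = 1/π_18 = 184.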